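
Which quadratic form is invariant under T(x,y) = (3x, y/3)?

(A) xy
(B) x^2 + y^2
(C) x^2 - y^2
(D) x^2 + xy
A

T multiplies x by 3 and divides y by 3.
Substitute the transformed coordinates into each option and compare with the original:
(A) xy  ->  (3x)(y/3) = xy   [equals xy: invariant]
(B) x^2 + y^2  ->  (3x)^2 + (y/3)^2 = 9x^2 + y^2/9   [differs from x^2 + y^2: not invariant]
(C) x^2 - y^2  ->  (3x)^2 - (y/3)^2 = 9x^2 - y^2/9   [differs from x^2 - y^2: not invariant]
(D) x^2 + xy  ->  (3x)^2 + (3x)(y/3) = 9x^2 + xy   [differs from x^2 + xy: not invariant]

Only option (A), xy, is unchanged by the transformation.
The factors 3 and 1/3 cancel only in the pure product xy.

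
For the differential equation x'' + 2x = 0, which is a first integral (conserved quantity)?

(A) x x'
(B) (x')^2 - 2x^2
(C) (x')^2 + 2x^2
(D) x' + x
C

A first integral I satisfies dI/dt = 0 along every solution. Differentiate each option and use the equation of motion:
(A) d/dt[x x'] = (x')^2 + x x'' = (x')^2 - 2x^2, not identically 0
(B) d/dt[(x')^2 - 2x^2] = 2x'x'' - 4x x' = -8x x', not identically 0
(C) d/dt[(x')^2 + 2x^2] = 2x'x'' + 4x x' = 2x'(-2x) + 4x x' = 0
(D) d/dt[x' + x] = x'' + x' = -2x + x', not identically 0

Only (C) has zero time-derivative. So the energy-like quantity (x')^2 + 2x^2 is the first integral.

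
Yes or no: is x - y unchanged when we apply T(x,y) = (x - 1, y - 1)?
Yes

Substitute T(x,y) = (x - 1, y - 1) into the expression and compare with the original.

Original: x - y
After applying T: (x - 1) - (y - 1) = x - y

This is identical to the original x - y, so the expression is invariant.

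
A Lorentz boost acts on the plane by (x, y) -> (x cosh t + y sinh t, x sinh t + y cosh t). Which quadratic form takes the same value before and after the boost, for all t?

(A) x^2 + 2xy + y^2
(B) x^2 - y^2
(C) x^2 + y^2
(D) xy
B

Write x' = x cosh t + y sinh t, y' = x sinh t + y cosh t and substitute into each option:
(A) x^2 + 2xy + y^2: (x' + y')^2 with x' + y' = (x + y)(cosh t + sinh t) = (x + y)e^t, so it becomes (x + y)^2 e^(2t)   [not invariant for t != 0]
(B) x^2 - y^2: (x cosh t + y sinh t)^2 - (x sinh t + y cosh t)^2 = x^2(cosh^2 t - sinh^2 t) + 2xy(cosh t sinh t - sinh t cosh t) + y^2(sinh^2 t - cosh^2 t) = x^2 - y^2   [invariant, using cosh^2 t - sinh^2 t = 1]
(C) x^2 + y^2: (x cosh t + y sinh t)^2 + (x sinh t + y cosh t)^2 = (x^2 + y^2)(cosh^2 t + sinh^2 t) + 4xy sinh t cosh t = (x^2 + y^2) cosh 2t + 2xy sinh 2t   [not invariant for t != 0]
(D) xy: (x cosh t + y sinh t)(x sinh t + y cosh t) = xy(cosh^2 t + sinh^2 t) + (x^2 + y^2) sinh t cosh t = xy cosh 2t + (x^2 + y^2)(sinh 2t)/2   [not invariant for t != 0]

Only (B) x^2 - y^2 is unchanged; it is the Minkowski form preserved by Lorentz boosts, just as x^2 + y^2 is preserved by ordinary rotations.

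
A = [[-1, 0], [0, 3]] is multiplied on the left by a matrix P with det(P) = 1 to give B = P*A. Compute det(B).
-3

By the multiplicative property of determinants, det(B) = det(P*A) = det(P) * det(A) = det(A),
so the determinant is invariant under multiplication by any determinant-1 matrix; we just need det(A).

det(A) = (-1)(3) - (0)(0) = -3 - 0 = -3

Therefore det(B) = 1 * (-3) = -3.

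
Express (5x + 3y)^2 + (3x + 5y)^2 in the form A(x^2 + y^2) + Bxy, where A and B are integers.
34(x^2 + y^2) + 60xy

Expanding: (5x + 3y)^2 = 25x^2 + 30xy + 9y^2
(3x + 5y)^2 = 9x^2 + 30xy + 25y^2
Sum = (25+9)(x^2+y^2) + 60xy = 34(x^2 + y^2) + 60xy
This is symmetric in x and y.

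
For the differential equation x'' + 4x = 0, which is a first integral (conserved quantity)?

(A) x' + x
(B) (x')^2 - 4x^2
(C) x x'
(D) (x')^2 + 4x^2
D

A first integral I satisfies dI/dt = 0 along every solution. Differentiate each option and use the equation of motion:
(A) d/dt[x' + x] = x'' + x' = -4x + x', not identically 0
(B) d/dt[(x')^2 - 4x^2] = 2x'x'' - 8x x' = -16x x', not identically 0
(C) d/dt[x x'] = (x')^2 + x x'' = (x')^2 - 4x^2, not identically 0
(D) d/dt[(x')^2 + 4x^2] = 2x'x'' + 8x x' = 2x'(-4x) + 8x x' = 0

Only (D) has zero time-derivative. So the energy-like quantity (x')^2 + 4x^2 is the first integral.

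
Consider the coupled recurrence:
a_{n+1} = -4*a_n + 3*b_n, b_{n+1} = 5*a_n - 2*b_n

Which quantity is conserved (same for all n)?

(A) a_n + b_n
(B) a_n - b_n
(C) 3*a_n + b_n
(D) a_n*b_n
A

Replace a_n by a_{n+1} = -4*a_n + 3*b_n and b_n by b_{n+1} = 5*a_n - 2*b_n in each option and simplify:
(A) a_n + b_n  ->  (-4*a_n + 3*b_n) + (5*a_n - 2*b_n) = a_n + b_n   [conserved]
(B) a_n - b_n  ->  (-4*a_n + 3*b_n) - (5*a_n - 2*b_n) = -9*a_n + 5*b_n   [not conserved]
(C) 3*a_n + b_n  ->  3*(-4*a_n + 3*b_n) + (5*a_n - 2*b_n) = -7*a_n + 7*b_n   [not conserved]
(D) a_n*b_n  ->  (-4*a_n + 3*b_n)*(5*a_n - 2*b_n) = -20*a_n^2 + 23*a_n*b_n - 6*b_n^2   [not conserved]

Only (A) a_n + b_n returns to itself after one step, so it is the conserved quantity.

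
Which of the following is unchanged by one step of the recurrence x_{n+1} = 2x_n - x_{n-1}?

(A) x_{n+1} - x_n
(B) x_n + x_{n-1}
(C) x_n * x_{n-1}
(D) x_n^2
A

For the recurrence x_{n+1} = 2x_n - x_{n-1}:

If x_{n+1} = 2x_n - x_{n-1}, then:
x_{n+1} - x_n = x_n - x_{n-1}
The first difference is constant throughout the sequence.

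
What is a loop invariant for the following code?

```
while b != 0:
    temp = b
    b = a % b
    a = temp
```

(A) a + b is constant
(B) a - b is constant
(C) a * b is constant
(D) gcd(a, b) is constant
D

A loop invariant must hold before the first iteration and be re-established by every execution of the body.

(D) gcd(a, b) is constant: One iteration replaces (a, b) by (b, a mod b). Since a mod b = a - q*b for an integer q, any common divisor of a and b divides b and a mod b, and conversely; hence gcd(b, a mod b) = gcd(a, b). For instance (24, 7) -> (7, 3) keeps gcd = 1. At exit b = 0 and a = gcd of the original inputs.

The other options fail:
(A) a + b is constant: e.g. (a, b) = (24, 7) -> (7, 3): the sum goes from 31 to 10.
(B) a - b is constant: e.g. (a, b) = (24, 7) -> (7, 3): the difference goes from 17 to 4.
(C) a * b is constant: e.g. (a, b) = (24, 7) -> (7, 3): the product goes from 168 to 21.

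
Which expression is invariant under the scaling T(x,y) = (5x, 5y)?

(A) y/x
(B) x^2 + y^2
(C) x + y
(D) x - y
A

Under the uniform scaling T(x,y) = (5x, 5y):
Substitute the transformed coordinates into each option and compare with the original:
(A) y/x  ->  (5y)/(5x) = y/x   [equals y/x: invariant]
(B) x^2 + y^2  ->  (5x)^2 + (5y)^2 = 25x^2 + 25y^2   [differs from x^2 + y^2: not invariant]
(C) x + y  ->  (5x) + (5y) = 5x + 5y   [differs from x + y: not invariant]
(D) x - y  ->  (5x) - (5y) = 5x - 5y   [differs from x - y: not invariant]

Only option (A), y/x, is unchanged by the transformation.
The common factor 5 cancels in a ratio of coordinates, while sums, products and sums of squares pick up factors of 5 or 25.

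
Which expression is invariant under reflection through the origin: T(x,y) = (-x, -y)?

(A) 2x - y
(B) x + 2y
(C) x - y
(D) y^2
D

The map is reflection through the origin: T(x,y) = (-x, -y).
Substitute the transformed coordinates into each option and compare with the original:
(A) 2x - y  ->  2(-x) - (-y) = -2x + y   [differs from 2x - y: not invariant]
(B) x + 2y  ->  (-x) + 2(-y) = -x - 2y   [differs from x + 2y: not invariant]
(C) x - y  ->  (-x) - (-y) = -x + y   [differs from x - y: not invariant]
(D) y^2  ->  (-y)^2 = y^2   [equals y^2: invariant]

Only option (D), y^2, is unchanged by the transformation.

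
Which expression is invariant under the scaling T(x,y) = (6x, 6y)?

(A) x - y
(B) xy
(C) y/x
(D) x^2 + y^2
C

Under the uniform scaling T(x,y) = (6x, 6y):
Substitute the transformed coordinates into each option and compare with the original:
(A) x - y  ->  (6x) - (6y) = 6x - 6y   [differs from x - y: not invariant]
(B) xy  ->  (6x)(6y) = 36xy   [differs from xy: not invariant]
(C) y/x  ->  (6y)/(6x) = y/x   [equals y/x: invariant]
(D) x^2 + y^2  ->  (6x)^2 + (6y)^2 = 36x^2 + 36y^2   [differs from x^2 + y^2: not invariant]

Only option (C), y/x, is unchanged by the transformation.
The common factor 6 cancels in a ratio of coordinates, while sums, products and sums of squares pick up factors of 6 or 36.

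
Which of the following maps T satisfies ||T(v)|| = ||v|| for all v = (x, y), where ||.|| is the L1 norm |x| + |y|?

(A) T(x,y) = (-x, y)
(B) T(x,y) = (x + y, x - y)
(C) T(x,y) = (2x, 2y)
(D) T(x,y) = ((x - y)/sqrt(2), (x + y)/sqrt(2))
A

A transformation preserves a norm if ||T(v)|| = ||v|| for every v; a single vector where the norm changes rules an option out.

(A) T(x,y) = (-x, y): preserves the norm -- it only permutes the coordinates and/or flips signs, which leaves |x| + |y| unchanged.
(B) T(x,y) = (x + y, x - y): v = (1, 0) has norm |1| + |0| = 1, but T(v) = (1, 1) has norm 2 -- not preserved.
(C) T(x,y) = (2x, 2y): v = (1, 0) has norm |1| + |0| = 1, but T(v) = (2, 0) has norm 2 -- not preserved.
(D) T(x,y) = ((x - y)/sqrt(2), (x + y)/sqrt(2)): v = (1, 0) has norm |1| + |0| = 1, but T(v) = (sqrt(2)/2, sqrt(2)/2) has norm sqrt(2) -- not preserved.

Therefore the answer is (A).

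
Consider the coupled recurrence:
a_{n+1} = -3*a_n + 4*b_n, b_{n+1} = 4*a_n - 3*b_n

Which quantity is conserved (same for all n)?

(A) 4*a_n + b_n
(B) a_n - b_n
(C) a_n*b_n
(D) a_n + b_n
D

Replace a_n by a_{n+1} = -3*a_n + 4*b_n and b_n by b_{n+1} = 4*a_n - 3*b_n in each option and simplify:
(A) 4*a_n + b_n  ->  4*(-3*a_n + 4*b_n) + (4*a_n - 3*b_n) = -8*a_n + 13*b_n   [not conserved]
(B) a_n - b_n  ->  (-3*a_n + 4*b_n) - (4*a_n - 3*b_n) = -7*a_n + 7*b_n   [not conserved]
(C) a_n*b_n  ->  (-3*a_n + 4*b_n)*(4*a_n - 3*b_n) = -12*a_n^2 + 25*a_n*b_n - 12*b_n^2   [not conserved]
(D) a_n + b_n  ->  (-3*a_n + 4*b_n) + (4*a_n - 3*b_n) = a_n + b_n   [conserved]

Only (D) a_n + b_n returns to itself after one step, so it is the conserved quantity.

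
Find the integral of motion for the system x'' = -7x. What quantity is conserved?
E = (x')^2 + 7x^2

Multiply the equation by x':
x' * x'' = -7x * x'
The left side is d/dt[(x')^2/2] and the right side is d/dt[-7x^2/2], so
d/dt[(x')^2/2 + 7x^2/2] = 0, i.e. (x')^2/2 + 7x^2/2 = constant.
Multiplying by 2, the integral of motion is E = (x')^2 + 7x^2.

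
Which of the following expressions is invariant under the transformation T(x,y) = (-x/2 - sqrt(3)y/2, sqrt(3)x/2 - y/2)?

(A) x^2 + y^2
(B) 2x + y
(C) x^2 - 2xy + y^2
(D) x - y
A

An expression E(x,y) is invariant under T if E(T(x,y)) = E(x,y). Here T(x,y) = (-x/2 - sqrt(3)y/2, sqrt(3)x/2 - y/2).
Substitute the transformed coordinates into each option and compare with the original:
(A) x^2 + y^2  ->  (-x/2 - sqrt(3)y/2)^2 + (sqrt(3)x/2 - y/2)^2 = x^2 + y^2   [equals x^2 + y^2: invariant]
(B) 2x + y  ->  2(-x/2 - sqrt(3)y/2) + (sqrt(3)x/2 - y/2) = -x + sqrt(3)x/2 - sqrt(3)y - y/2   [differs from 2x + y: not invariant]
(C) x^2 - 2xy + y^2  ->  (-x/2 - sqrt(3)y/2)^2 - 2(-x/2 - sqrt(3)y/2)(sqrt(3)x/2 - y/2) + (sqrt(3)x/2 - y/2)^2 = sqrt(3)x^2/2 + x^2 + xy - sqrt(3)y^2/2 + y^2   [differs from x^2 - 2xy + y^2: not invariant]
(D) x - y  ->  (-x/2 - sqrt(3)y/2) - (sqrt(3)x/2 - y/2) = -sqrt(3)x/2 - x/2 - sqrt(3)y/2 + y/2   [differs from x - y: not invariant]

Only option (A), x^2 + y^2, is unchanged by the transformation.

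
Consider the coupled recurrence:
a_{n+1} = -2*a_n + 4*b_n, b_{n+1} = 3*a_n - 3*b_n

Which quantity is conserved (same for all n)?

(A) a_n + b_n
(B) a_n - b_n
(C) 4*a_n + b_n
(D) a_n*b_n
A

Replace a_n by a_{n+1} = -2*a_n + 4*b_n and b_n by b_{n+1} = 3*a_n - 3*b_n in each option and simplify:
(A) a_n + b_n  ->  (-2*a_n + 4*b_n) + (3*a_n - 3*b_n) = a_n + b_n   [conserved]
(B) a_n - b_n  ->  (-2*a_n + 4*b_n) - (3*a_n - 3*b_n) = -5*a_n + 7*b_n   [not conserved]
(C) 4*a_n + b_n  ->  4*(-2*a_n + 4*b_n) + (3*a_n - 3*b_n) = -5*a_n + 13*b_n   [not conserved]
(D) a_n*b_n  ->  (-2*a_n + 4*b_n)*(3*a_n - 3*b_n) = -6*a_n^2 + 18*a_n*b_n - 12*b_n^2   [not conserved]

Only (A) a_n + b_n returns to itself after one step, so it is the conserved quantity.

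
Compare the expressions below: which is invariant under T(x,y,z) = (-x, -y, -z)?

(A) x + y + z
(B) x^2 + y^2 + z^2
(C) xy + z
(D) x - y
B

Apply T(x,y,z) = (-x, -y, -z) to each option, i.e. replace (x, y, z) by the transformed coordinates.
Substitute the transformed coordinates into each option and compare with the original:
(A) x + y + z  ->  (-x) + (-y) + (-z) = -x - y - z   [differs from x + y + z: not invariant]
(B) x^2 + y^2 + z^2  ->  (-x)^2 + (-y)^2 + (-z)^2 = x^2 + y^2 + z^2   [equals x^2 + y^2 + z^2: invariant]
(C) xy + z  ->  (-x)(-y) + (-z) = xy - z   [differs from xy + z: not invariant]
(D) x - y  ->  (-x) - (-y) = -x + y   [differs from x - y: not invariant]

Only option (B), x^2 + y^2 + z^2, is unchanged by the transformation.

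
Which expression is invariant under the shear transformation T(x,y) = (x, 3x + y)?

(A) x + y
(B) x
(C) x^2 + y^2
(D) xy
B

Under the shear T(x,y) = (x, 3x + y):
Substitute the transformed coordinates into each option and compare with the original:
(A) x + y  ->  (x) + (3x + y) = 4x + y   [differs from x + y: not invariant]
(B) x  ->  (x) = x   [equals x: invariant]
(C) x^2 + y^2  ->  (x)^2 + (3x + y)^2 = 10x^2 + 6xy + y^2   [differs from x^2 + y^2: not invariant]
(D) xy  ->  (x)(3x + y) = 3x^2 + xy   [differs from xy: not invariant]

Only option (B), x, is unchanged by the transformation.
A vertical shear moves points parallel to the y-axis, so the x-coordinate (and any function of x alone) is unchanged.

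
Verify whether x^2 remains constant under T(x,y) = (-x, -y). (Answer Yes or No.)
Yes

Substitute T(x,y) = (-x, -y) into the expression and compare with the original.

Original: x^2
After applying T: (-x)^2 = x^2

This is identical to the original x^2, so the expression is invariant.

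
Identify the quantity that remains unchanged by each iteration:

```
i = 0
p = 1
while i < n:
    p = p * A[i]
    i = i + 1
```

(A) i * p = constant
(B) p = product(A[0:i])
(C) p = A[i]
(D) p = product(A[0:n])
B

A loop invariant must hold before the first iteration and be re-established by every execution of the body.

(B) p = product(A[0:i]): Initially i = 0 and p = 1 = product of the empty slice A[0:0]. If p = product(A[0:i]) holds at the top of an iteration, the body sets p to product(A[0:i]) * A[i] = product(A[0:i+1]) and then i to i+1, so the property is restored. At exit i = n, giving p = product(A[0:n]).

The other options fail:
(A) i * p = constant: initially i * p = 0, but after one iteration it is 1 * A[0], which is nonzero in general.
(C) p = A[i]: after the first iteration p = A[0] but i = 1; in general p is a product of several elements, not a single one.
(D) p = product(A[0:n]): false before the loop (p = 1, not the full product) -- it only becomes true at exit.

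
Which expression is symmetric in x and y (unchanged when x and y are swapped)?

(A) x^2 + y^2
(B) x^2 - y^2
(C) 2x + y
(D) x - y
A

A symmetric expression is unchanged when the variables are permuted; here the transformation to test is the swap (x, y) -> (y, x).
Substitute the transformed coordinates into each option and compare with the original:
(A) x^2 + y^2  ->  (y)^2 + (x)^2 = x^2 + y^2   [equals x^2 + y^2: invariant]
(B) x^2 - y^2  ->  (y)^2 - (x)^2 = -x^2 + y^2   [differs from x^2 - y^2: not invariant]
(C) 2x + y  ->  2(y) + (x) = x + 2y   [differs from 2x + y: not invariant]
(D) x - y  ->  (y) - (x) = -x + y   [differs from x - y: not invariant]

Only option (A), x^2 + y^2, is unchanged by the transformation.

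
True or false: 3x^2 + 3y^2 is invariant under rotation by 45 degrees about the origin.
True

Applying rotation by 45 degrees: x' = x*cos(45 degrees) - y*sin(45 degrees) = sqrt(2)x/2 - sqrt(2)y/2, y' = x*sin(45 degrees) + y*cos(45 degrees) = sqrt(2)x/2 + sqrt(2)y/2

Substituting into 3x^2 + 3y^2:
3(sqrt(2)x/2 - sqrt(2)y/2)^2 + 3(sqrt(2)x/2 + sqrt(2)y/2)^2
= 3x^2 + 3y^2

This equals the original expression 3x^2 + 3y^2, so it IS invariant.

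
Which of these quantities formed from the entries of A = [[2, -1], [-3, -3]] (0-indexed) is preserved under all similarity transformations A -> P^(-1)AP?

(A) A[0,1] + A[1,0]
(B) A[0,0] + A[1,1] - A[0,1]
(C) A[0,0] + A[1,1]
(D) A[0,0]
C

A[0,0] + A[1,1] is the trace of A. By the cyclic property of the trace, tr(P^(-1)AP) = tr(APP^(-1)) = tr(A), so it is the same for every matrix similar to A.

The other combinations are not similarity invariants. For example, take P = [[1, 1], [1, 2]] (det P = 1), so P^(-1) = [[2, -1], [-1, 1]] and
B = P^(-1)AP = [[8, 9], [-7, -9]].
Evaluating each option on A and on B:
(A) A[0,1] + A[1,0]: -4 for A, 2 for B -> changes
(B) A[0,0] + A[1,1] - A[0,1]: 0 for A, -10 for B -> changes
(C) A[0,0] + A[1,1]: -1 for A, -1 for B -> unchanged
(D) A[0,0]: 2 for A, 8 for B -> changes

Only (C) A[0,0] + A[1,1] = -1 survives (and it does so for every P, not just this one), so it is the invariant.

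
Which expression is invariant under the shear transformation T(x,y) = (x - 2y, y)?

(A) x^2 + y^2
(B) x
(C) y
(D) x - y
C

Under the shear T(x,y) = (x - 2y, y):
Substitute the transformed coordinates into each option and compare with the original:
(A) x^2 + y^2  ->  (x - 2y)^2 + (y)^2 = x^2 - 4xy + 5y^2   [differs from x^2 + y^2: not invariant]
(B) x  ->  (x - 2y) = x - 2y   [differs from x: not invariant]
(C) y  ->  (y) = y   [equals y: invariant]
(D) x - y  ->  (x - 2y) - (y) = x - 3y   [differs from x - y: not invariant]

Only option (C), y, is unchanged by the transformation.
A horizontal shear moves points parallel to the x-axis, so the y-coordinate (and any function of y alone) is unchanged.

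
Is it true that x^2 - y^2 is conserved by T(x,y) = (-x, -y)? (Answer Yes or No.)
Yes

Substitute T(x,y) = (-x, -y) into the expression and compare with the original.

Original: x^2 - y^2
After applying T: (-x)^2 - (-y)^2 = x^2 - y^2

This is identical to the original x^2 - y^2, so the expression is invariant.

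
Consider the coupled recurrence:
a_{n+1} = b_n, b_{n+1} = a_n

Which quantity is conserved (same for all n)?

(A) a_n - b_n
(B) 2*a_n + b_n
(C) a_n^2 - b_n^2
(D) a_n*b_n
D

Replace a_n by a_{n+1} = b_n and b_n by b_{n+1} = a_n in each option and simplify:
(A) a_n - b_n  ->  (b_n) - (a_n) = -a_n + b_n   [not conserved]
(B) 2*a_n + b_n  ->  2*(b_n) + (a_n) = a_n + 2*b_n   [not conserved]
(C) a_n^2 - b_n^2  ->  (b_n)^2 - (a_n)^2 = -a_n^2 + b_n^2   [not conserved]
(D) a_n*b_n  ->  (b_n)*(a_n) = a_n*b_n   [conserved]

Only (D) a_n*b_n returns to itself after one step, so it is the conserved quantity.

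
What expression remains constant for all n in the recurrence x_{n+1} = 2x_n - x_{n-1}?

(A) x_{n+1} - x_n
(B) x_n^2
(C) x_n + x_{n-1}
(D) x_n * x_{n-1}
A

For the recurrence x_{n+1} = 2x_n - x_{n-1}:

If x_{n+1} = 2x_n - x_{n-1}, then:
x_{n+1} - x_n = x_n - x_{n-1}
The first difference is constant throughout the sequence.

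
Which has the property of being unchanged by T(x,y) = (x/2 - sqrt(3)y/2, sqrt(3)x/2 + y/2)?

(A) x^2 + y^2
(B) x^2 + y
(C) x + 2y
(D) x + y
A

An expression E(x,y) is invariant under T if E(T(x,y)) = E(x,y). Here T(x,y) = (x/2 - sqrt(3)y/2, sqrt(3)x/2 + y/2).
Substitute the transformed coordinates into each option and compare with the original:
(A) x^2 + y^2  ->  (x/2 - sqrt(3)y/2)^2 + (sqrt(3)x/2 + y/2)^2 = x^2 + y^2   [equals x^2 + y^2: invariant]
(B) x^2 + y  ->  (x/2 - sqrt(3)y/2)^2 + (sqrt(3)x/2 + y/2) = x^2/4 - sqrt(3)xy/2 + sqrt(3)x/2 + 3y^2/4 + y/2   [differs from x^2 + y: not invariant]
(C) x + 2y  ->  (x/2 - sqrt(3)y/2) + 2(sqrt(3)x/2 + y/2) = x/2 + sqrt(3)x - sqrt(3)y/2 + y   [differs from x + 2y: not invariant]
(D) x + y  ->  (x/2 - sqrt(3)y/2) + (sqrt(3)x/2 + y/2) = x/2 + sqrt(3)x/2 - sqrt(3)y/2 + y/2   [differs from x + y: not invariant]

Only option (A), x^2 + y^2, is unchanged by the transformation.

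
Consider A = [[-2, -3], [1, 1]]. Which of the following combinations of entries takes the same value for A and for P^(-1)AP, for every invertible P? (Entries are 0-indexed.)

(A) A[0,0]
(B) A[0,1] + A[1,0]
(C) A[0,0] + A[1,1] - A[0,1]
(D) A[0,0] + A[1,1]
D

A[0,0] + A[1,1] is the trace of A. By the cyclic property of the trace, tr(P^(-1)AP) = tr(APP^(-1)) = tr(A), so it is the same for every matrix similar to A.

The other combinations are not similarity invariants. For example, take P = [[2, 1], [1, 1]] (det P = 1), so P^(-1) = [[1, -1], [-1, 2]] and
B = P^(-1)AP = [[-10, -7], [13, 9]].
Evaluating each option on A and on B:
(A) A[0,0]: -2 for A, -10 for B -> changes
(B) A[0,1] + A[1,0]: -2 for A, 6 for B -> changes
(C) A[0,0] + A[1,1] - A[0,1]: 2 for A, 6 for B -> changes
(D) A[0,0] + A[1,1]: -1 for A, -1 for B -> unchanged

Only (D) A[0,0] + A[1,1] = -1 survives (and it does so for every P, not just this one), so it is the invariant.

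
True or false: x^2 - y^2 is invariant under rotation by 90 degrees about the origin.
False

Applying rotation by 90 degrees: x' = x*cos(90 degrees) - y*sin(90 degrees) = -y, y' = x*sin(90 degrees) + y*cos(90 degrees) = x

Substituting into x^2 - y^2:
(-y)^2 - (x)^2
= -x^2 + y^2

This differs from the original expression x^2 - y^2, so it is NOT invariant.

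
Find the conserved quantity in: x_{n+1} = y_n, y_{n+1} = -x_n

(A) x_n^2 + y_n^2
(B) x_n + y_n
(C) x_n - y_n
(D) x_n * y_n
A

For the recurrence x_{n+1} = y_n, y_{n+1} = -x_n:

x_{n+1}^2 + y_{n+1}^2 = y_n^2 + (-x_n)^2 = x_n^2 + y_n^2
The sum of squares is conserved (like energy in a harmonic oscillator).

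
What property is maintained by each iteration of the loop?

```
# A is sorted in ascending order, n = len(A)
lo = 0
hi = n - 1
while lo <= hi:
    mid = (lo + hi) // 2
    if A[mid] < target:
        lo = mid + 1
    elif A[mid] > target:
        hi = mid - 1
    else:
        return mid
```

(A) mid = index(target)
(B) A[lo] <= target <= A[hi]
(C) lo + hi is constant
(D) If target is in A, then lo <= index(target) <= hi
D

A loop invariant must hold before the first iteration and be re-established by every execution of the body.

(D) If target is in A, then lo <= index(target) <= hi: Before the loop [lo, hi] = [0, n-1] covers every index. When A[mid] < target, sortedness puts target strictly to the right of mid, so setting lo = mid + 1 keeps index(target) in [lo, hi]; symmetrically for hi = mid - 1. Hence 'if target is in A then lo <= index(target) <= hi' holds after every iteration, and when lo > hi it proves target is absent.

The other options fail:
(A) mid = index(target): mid is just the current probe; it equals index(target) only on the iteration that returns.
(B) A[lo] <= target <= A[hi]: fails when target is not in A (e.g. target < A[0] already violates it before the loop), so it is not maintained in general.
(C) lo + hi is constant: each iteration moves exactly one of lo, hi, so lo + hi changes (e.g. 0 + (n-1) becomes (mid+1) + (n-1)).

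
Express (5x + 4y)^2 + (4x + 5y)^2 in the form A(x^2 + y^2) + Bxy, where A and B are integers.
41(x^2 + y^2) + 80xy

Expanding: (5x + 4y)^2 = 25x^2 + 40xy + 16y^2
(4x + 5y)^2 = 16x^2 + 40xy + 25y^2
Sum = (25+16)(x^2+y^2) + 80xy = 41(x^2 + y^2) + 80xy
This is symmetric in x and y.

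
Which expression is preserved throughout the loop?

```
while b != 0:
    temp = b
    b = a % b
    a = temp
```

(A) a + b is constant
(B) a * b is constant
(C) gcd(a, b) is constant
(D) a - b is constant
C

A loop invariant must hold before the first iteration and be re-established by every execution of the body.

(C) gcd(a, b) is constant: One iteration replaces (a, b) by (b, a mod b). Since a mod b = a - q*b for an integer q, any common divisor of a and b divides b and a mod b, and conversely; hence gcd(b, a mod b) = gcd(a, b). For instance (37, 10) -> (10, 7) keeps gcd = 1. At exit b = 0 and a = gcd of the original inputs.

The other options fail:
(A) a + b is constant: e.g. (a, b) = (37, 10) -> (10, 7): the sum goes from 47 to 17.
(B) a * b is constant: e.g. (a, b) = (37, 10) -> (10, 7): the product goes from 370 to 70.
(D) a - b is constant: e.g. (a, b) = (37, 10) -> (10, 7): the difference goes from 27 to 3.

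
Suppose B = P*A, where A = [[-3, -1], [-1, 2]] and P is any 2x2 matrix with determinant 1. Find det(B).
-7

By the multiplicative property of determinants, det(B) = det(P*A) = det(P) * det(A) = det(A),
so the determinant is invariant under multiplication by any determinant-1 matrix; we just need det(A).

det(A) = (-3)(2) - (-1)(-1) = -6 - 1 = -7

Therefore det(B) = 1 * (-7) = -7.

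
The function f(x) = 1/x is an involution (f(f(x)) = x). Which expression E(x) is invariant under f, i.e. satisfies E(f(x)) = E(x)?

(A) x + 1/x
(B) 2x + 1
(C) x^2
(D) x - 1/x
A

Replace x by f(x) = 1/x in each option and simplify. As a quick numerical cross-check, also compare E(3) with E(f(3)) = E(1/3).

(A) x + 1/x  ->  (1/x) + 1/(1/x), which simplifies back to x + 1/x; check: E(3) = 10/3, E(1/3) = 10/3.   [invariant]
(B) 2x + 1  ->  2(1/x) + 1 = (x + 2)/x; check: E(3) = 7 but E(1/3) = 5/3.   [not invariant]
(C) x^2  ->  (1/x)^2 = x^(-2); check: E(3) = 9 but E(1/3) = 1/9.   [not invariant]
(D) x - 1/x  ->  (1/x) - 1/(1/x) = -x + 1/x; check: E(3) = 8/3 but E(1/3) = -8/3.   [not invariant]

Only (A) is unchanged. E is symmetric under swapping x with f(x) = 1/x, which is exactly what an involution does.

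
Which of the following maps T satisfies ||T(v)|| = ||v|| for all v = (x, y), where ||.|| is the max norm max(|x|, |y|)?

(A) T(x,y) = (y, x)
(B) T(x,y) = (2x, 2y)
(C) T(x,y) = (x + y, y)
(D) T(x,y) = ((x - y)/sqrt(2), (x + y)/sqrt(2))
A

A transformation preserves a norm if ||T(v)|| = ||v|| for every v; a single vector where the norm changes rules an option out.

(A) T(x,y) = (y, x): preserves the norm -- it only permutes the coordinates and/or flips signs, which leaves max(|x|, |y|) unchanged.
(B) T(x,y) = (2x, 2y): v = (1, 0) has norm max(|1|, |0|) = 1, but T(v) = (2, 0) has norm 2 -- not preserved.
(C) T(x,y) = (x + y, y): v = (1, 1) has norm max(|1|, |1|) = 1, but T(v) = (2, 1) has norm 2 -- not preserved.
(D) T(x,y) = ((x - y)/sqrt(2), (x + y)/sqrt(2)): v = (1, 0) has norm max(|1|, |0|) = 1, but T(v) = (sqrt(2)/2, sqrt(2)/2) has norm sqrt(2)/2 -- not preserved.

Therefore the answer is (A).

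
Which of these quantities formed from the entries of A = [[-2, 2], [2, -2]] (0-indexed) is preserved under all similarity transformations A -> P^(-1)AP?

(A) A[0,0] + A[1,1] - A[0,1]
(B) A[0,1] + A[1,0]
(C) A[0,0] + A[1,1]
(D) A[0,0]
C

A[0,0] + A[1,1] is the trace of A. By the cyclic property of the trace, tr(P^(-1)AP) = tr(APP^(-1)) = tr(A), so it is the same for every matrix similar to A.

The other combinations are not similarity invariants. For example, take P = [[2, 1], [1, 1]] (det P = 1), so P^(-1) = [[1, -1], [-1, 2]] and
B = P^(-1)AP = [[-4, 0], [6, 0]].
Evaluating each option on A and on B:
(A) A[0,0] + A[1,1] - A[0,1]: -6 for A, -4 for B -> changes
(B) A[0,1] + A[1,0]: 4 for A, 6 for B -> changes
(C) A[0,0] + A[1,1]: -4 for A, -4 for B -> unchanged
(D) A[0,0]: -2 for A, -4 for B -> changes

Only (C) A[0,0] + A[1,1] = -4 survives (and it does so for every P, not just this one), so it is the invariant.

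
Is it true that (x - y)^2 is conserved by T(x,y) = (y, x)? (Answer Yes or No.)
Yes

Substitute T(x,y) = (y, x) into the expression and compare with the original.

Original: (x - y)^2
After applying T: ((y) - (x))^2 = x^2 - 2xy + y^2

This is identical to the original (x - y)^2, so the expression is invariant.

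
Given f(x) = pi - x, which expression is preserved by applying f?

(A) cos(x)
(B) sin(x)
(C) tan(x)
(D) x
B

For f(x) = pi - x:
sin(pi - x) = sin(x), so sine is invariant under this transformation.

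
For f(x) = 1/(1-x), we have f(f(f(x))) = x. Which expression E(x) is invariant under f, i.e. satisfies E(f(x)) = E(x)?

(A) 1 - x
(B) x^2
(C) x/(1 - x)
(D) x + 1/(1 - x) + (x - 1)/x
D

Replace x by f(x) = 1/(1 - x) in each option and simplify. As a quick numerical cross-check, also compare E(5) with E(f(5)) = E(-1/4).

(A) 1 - x  ->  1 - (1/(1 - x)) = x/(x - 1); check: E(5) = -4 but E(-1/4) = 5/4.   [not invariant]
(B) x^2  ->  (1/(1 - x))^2 = (x - 1)^(-2); check: E(5) = 25 but E(-1/4) = 1/16.   [not invariant]
(C) x/(1 - x)  ->  (1/(1 - x))/(1 - (1/(1 - x))) = -1/x; check: E(5) = -5/4 but E(-1/4) = -1/5.   [not invariant]
(D) x + 1/(1 - x) + (x - 1)/x  ->  (1/(1 - x)) + 1/(1 - (1/(1 - x))) + ((1/(1 - x)) - 1)/(1/(1 - x)), which simplifies back to x + 1/(1 - x) + (x - 1)/x; check: E(5) = 111/20, E(-1/4) = 111/20.   [invariant]

Only (D) is unchanged. Indeed f(f(x)) = 1/(1 - 1/(1-x)) = (1-x)/(-x) = (x-1)/x, so E(x) = x + f(x) + f(f(x)) is the sum over the whole 3-cycle; applying f just permutes the three terms cyclically (x -> f(x) -> f(f(x)) -> x), leaving the sum unchanged.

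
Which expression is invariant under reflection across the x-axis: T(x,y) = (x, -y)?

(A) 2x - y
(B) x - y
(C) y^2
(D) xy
C

The map is reflection across the x-axis: T(x,y) = (x, -y).
Substitute the transformed coordinates into each option and compare with the original:
(A) 2x - y  ->  2(x) - (-y) = 2x + y   [differs from 2x - y: not invariant]
(B) x - y  ->  (x) - (-y) = x + y   [differs from x - y: not invariant]
(C) y^2  ->  (-y)^2 = y^2   [equals y^2: invariant]
(D) xy  ->  (x)(-y) = -xy   [differs from xy: not invariant]

Only option (C), y^2, is unchanged by the transformation.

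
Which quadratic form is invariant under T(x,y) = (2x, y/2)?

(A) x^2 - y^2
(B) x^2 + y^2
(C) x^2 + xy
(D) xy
D

T multiplies x by 2 and divides y by 2.
Substitute the transformed coordinates into each option and compare with the original:
(A) x^2 - y^2  ->  (2x)^2 - (y/2)^2 = 4x^2 - y^2/4   [differs from x^2 - y^2: not invariant]
(B) x^2 + y^2  ->  (2x)^2 + (y/2)^2 = 4x^2 + y^2/4   [differs from x^2 + y^2: not invariant]
(C) x^2 + xy  ->  (2x)^2 + (2x)(y/2) = 4x^2 + xy   [differs from x^2 + xy: not invariant]
(D) xy  ->  (2x)(y/2) = xy   [equals xy: invariant]

Only option (D), xy, is unchanged by the transformation.
The factors 2 and 1/2 cancel only in the pure product xy.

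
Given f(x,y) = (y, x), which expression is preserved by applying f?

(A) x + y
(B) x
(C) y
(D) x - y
A

For f(x,y) = (y, x):
After applying f: x' = y, y' = x. So x' + y' = y + x = x + y.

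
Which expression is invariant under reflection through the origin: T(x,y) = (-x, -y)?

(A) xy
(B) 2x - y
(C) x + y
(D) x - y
A

The map is reflection through the origin: T(x,y) = (-x, -y).
Substitute the transformed coordinates into each option and compare with the original:
(A) xy  ->  (-x)(-y) = xy   [equals xy: invariant]
(B) 2x - y  ->  2(-x) - (-y) = -2x + y   [differs from 2x - y: not invariant]
(C) x + y  ->  (-x) + (-y) = -x - y   [differs from x + y: not invariant]
(D) x - y  ->  (-x) - (-y) = -x + y   [differs from x - y: not invariant]

Only option (A), xy, is unchanged by the transformation.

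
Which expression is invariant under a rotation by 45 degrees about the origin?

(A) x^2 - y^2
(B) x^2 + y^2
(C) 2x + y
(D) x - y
B

A rotation by 45 degrees sends (x, y) to (sqrt(2)x/2 - sqrt(2)y/2, sqrt(2)x/2 + sqrt(2)y/2).
Substitute the transformed coordinates into each option and compare with the original:
(A) x^2 - y^2  ->  (sqrt(2)x/2 - sqrt(2)y/2)^2 - (sqrt(2)x/2 + sqrt(2)y/2)^2 = -2xy   [differs from x^2 - y^2: not invariant]
(B) x^2 + y^2  ->  (sqrt(2)x/2 - sqrt(2)y/2)^2 + (sqrt(2)x/2 + sqrt(2)y/2)^2 = x^2 + y^2   [equals x^2 + y^2: invariant]
(C) 2x + y  ->  2(sqrt(2)x/2 - sqrt(2)y/2) + (sqrt(2)x/2 + sqrt(2)y/2) = 3sqrt(2)x/2 - sqrt(2)y/2   [differs from 2x + y: not invariant]
(D) x - y  ->  (sqrt(2)x/2 - sqrt(2)y/2) - (sqrt(2)x/2 + sqrt(2)y/2) = -sqrt(2)y   [differs from x - y: not invariant]

Only option (B), x^2 + y^2, is unchanged by the transformation.
Geometrically, x^2 + y^2 is the squared distance from the origin, which every rotation about the origin preserves.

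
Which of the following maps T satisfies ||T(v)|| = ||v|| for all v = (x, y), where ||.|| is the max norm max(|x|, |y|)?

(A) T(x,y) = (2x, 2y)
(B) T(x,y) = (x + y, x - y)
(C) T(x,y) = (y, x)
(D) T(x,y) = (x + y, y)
C

A transformation preserves a norm if ||T(v)|| = ||v|| for every v; a single vector where the norm changes rules an option out.

(A) T(x,y) = (2x, 2y): v = (1, 0) has norm max(|1|, |0|) = 1, but T(v) = (2, 0) has norm 2 -- not preserved.
(B) T(x,y) = (x + y, x - y): v = (1, 1) has norm max(|1|, |1|) = 1, but T(v) = (2, 0) has norm 2 -- not preserved.
(C) T(x,y) = (y, x): preserves the norm -- it only permutes the coordinates and/or flips signs, which leaves max(|x|, |y|) unchanged.
(D) T(x,y) = (x + y, y): v = (1, 1) has norm max(|1|, |1|) = 1, but T(v) = (2, 1) has norm 2 -- not preserved.

Therefore the answer is (C).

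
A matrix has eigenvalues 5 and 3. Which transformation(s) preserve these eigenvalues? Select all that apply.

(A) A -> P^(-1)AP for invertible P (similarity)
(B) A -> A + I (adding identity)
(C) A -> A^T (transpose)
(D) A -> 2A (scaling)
A and C

Eigenvalues are preserved by:
1. Similarity transformations: A -> P^(-1)AP (same characteristic polynomial)
2. Transpose: A^T has the same eigenvalues as A

Eigenvalues are NOT preserved by:
- Adding identity: eigenvalues become 5+1, 3+1
- Scaling: eigenvalues become 10, 6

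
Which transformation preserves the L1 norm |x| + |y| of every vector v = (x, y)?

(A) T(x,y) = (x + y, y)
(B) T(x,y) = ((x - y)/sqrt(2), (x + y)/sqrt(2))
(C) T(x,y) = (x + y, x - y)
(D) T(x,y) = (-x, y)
D

A transformation preserves a norm if ||T(v)|| = ||v|| for every v; a single vector where the norm changes rules an option out.

(A) T(x,y) = (x + y, y): v = (0, 1) has norm |0| + |1| = 1, but T(v) = (1, 1) has norm 2 -- not preserved.
(B) T(x,y) = ((x - y)/sqrt(2), (x + y)/sqrt(2)): v = (1, 0) has norm |1| + |0| = 1, but T(v) = (sqrt(2)/2, sqrt(2)/2) has norm sqrt(2) -- not preserved.
(C) T(x,y) = (x + y, x - y): v = (1, 0) has norm |1| + |0| = 1, but T(v) = (1, 1) has norm 2 -- not preserved.
(D) T(x,y) = (-x, y): preserves the norm -- it only permutes the coordinates and/or flips signs, which leaves |x| + |y| unchanged.

Therefore the answer is (D).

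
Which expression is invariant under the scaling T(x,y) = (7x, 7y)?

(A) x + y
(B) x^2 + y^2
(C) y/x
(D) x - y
C

Under the uniform scaling T(x,y) = (7x, 7y):
Substitute the transformed coordinates into each option and compare with the original:
(A) x + y  ->  (7x) + (7y) = 7x + 7y   [differs from x + y: not invariant]
(B) x^2 + y^2  ->  (7x)^2 + (7y)^2 = 49x^2 + 49y^2   [differs from x^2 + y^2: not invariant]
(C) y/x  ->  (7y)/(7x) = y/x   [equals y/x: invariant]
(D) x - y  ->  (7x) - (7y) = 7x - 7y   [differs from x - y: not invariant]

Only option (C), y/x, is unchanged by the transformation.
The common factor 7 cancels in a ratio of coordinates, while sums, products and sums of squares pick up factors of 7 or 49.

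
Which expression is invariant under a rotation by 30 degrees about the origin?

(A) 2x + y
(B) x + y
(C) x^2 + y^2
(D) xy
C

A rotation by 30 degrees sends (x, y) to (sqrt(3)x/2 - y/2, x/2 + sqrt(3)y/2).
Substitute the transformed coordinates into each option and compare with the original:
(A) 2x + y  ->  2(sqrt(3)x/2 - y/2) + (x/2 + sqrt(3)y/2) = x/2 + sqrt(3)x - y + sqrt(3)y/2   [differs from 2x + y: not invariant]
(B) x + y  ->  (sqrt(3)x/2 - y/2) + (x/2 + sqrt(3)y/2) = x/2 + sqrt(3)x/2 - y/2 + sqrt(3)y/2   [differs from x + y: not invariant]
(C) x^2 + y^2  ->  (sqrt(3)x/2 - y/2)^2 + (x/2 + sqrt(3)y/2)^2 = x^2 + y^2   [equals x^2 + y^2: invariant]
(D) xy  ->  (sqrt(3)x/2 - y/2)(x/2 + sqrt(3)y/2) = sqrt(3)x^2/4 + xy/2 - sqrt(3)y^2/4   [differs from xy: not invariant]

Only option (C), x^2 + y^2, is unchanged by the transformation.
Geometrically, x^2 + y^2 is the squared distance from the origin, which every rotation about the origin preserves.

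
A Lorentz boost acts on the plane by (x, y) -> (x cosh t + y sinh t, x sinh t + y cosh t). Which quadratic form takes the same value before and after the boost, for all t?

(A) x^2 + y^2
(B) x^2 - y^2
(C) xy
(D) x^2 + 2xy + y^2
B

Write x' = x cosh t + y sinh t, y' = x sinh t + y cosh t and substitute into each option:
(A) x^2 + y^2: (x cosh t + y sinh t)^2 + (x sinh t + y cosh t)^2 = (x^2 + y^2)(cosh^2 t + sinh^2 t) + 4xy sinh t cosh t = (x^2 + y^2) cosh 2t + 2xy sinh 2t   [not invariant for t != 0]
(B) x^2 - y^2: (x cosh t + y sinh t)^2 - (x sinh t + y cosh t)^2 = x^2(cosh^2 t - sinh^2 t) + 2xy(cosh t sinh t - sinh t cosh t) + y^2(sinh^2 t - cosh^2 t) = x^2 - y^2   [invariant, using cosh^2 t - sinh^2 t = 1]
(C) xy: (x cosh t + y sinh t)(x sinh t + y cosh t) = xy(cosh^2 t + sinh^2 t) + (x^2 + y^2) sinh t cosh t = xy cosh 2t + (x^2 + y^2)(sinh 2t)/2   [not invariant for t != 0]
(D) x^2 + 2xy + y^2: (x' + y')^2 with x' + y' = (x + y)(cosh t + sinh t) = (x + y)e^t, so it becomes (x + y)^2 e^(2t)   [not invariant for t != 0]

Only (B) x^2 - y^2 is unchanged; it is the Minkowski form preserved by Lorentz boosts, just as x^2 + y^2 is preserved by ordinary rotations.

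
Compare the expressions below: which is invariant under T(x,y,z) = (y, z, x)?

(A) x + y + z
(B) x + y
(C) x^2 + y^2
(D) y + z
A

Apply T(x,y,z) = (y, z, x) to each option, i.e. replace (x, y, z) by the transformed coordinates.
Substitute the transformed coordinates into each option and compare with the original:
(A) x + y + z  ->  (y) + (z) + (x) = x + y + z   [equals x + y + z: invariant]
(B) x + y  ->  (y) + (z) = y + z   [differs from x + y: not invariant]
(C) x^2 + y^2  ->  (y)^2 + (z)^2 = y^2 + z^2   [differs from x^2 + y^2: not invariant]
(D) y + z  ->  (z) + (x) = x + z   [differs from y + z: not invariant]

Only option (A), x + y + z, is unchanged by the transformation.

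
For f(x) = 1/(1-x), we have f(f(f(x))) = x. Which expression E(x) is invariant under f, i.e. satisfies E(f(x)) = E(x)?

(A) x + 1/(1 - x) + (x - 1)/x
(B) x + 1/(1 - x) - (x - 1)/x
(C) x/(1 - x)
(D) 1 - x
A

Replace x by f(x) = 1/(1 - x) in each option and simplify. As a quick numerical cross-check, also compare E(5) with E(f(5)) = E(-1/4).

(A) x + 1/(1 - x) + (x - 1)/x  ->  (1/(1 - x)) + 1/(1 - (1/(1 - x))) + ((1/(1 - x)) - 1)/(1/(1 - x)), which simplifies back to x + 1/(1 - x) + (x - 1)/x; check: E(5) = 111/20, E(-1/4) = 111/20.   [invariant]
(B) x + 1/(1 - x) - (x - 1)/x  ->  (1/(1 - x)) + 1/(1 - (1/(1 - x))) - ((1/(1 - x)) - 1)/(1/(1 - x)) = (x^2(1 - x) - x + (x - 1)^2)/(x(x - 1)); check: E(5) = 79/20 but E(-1/4) = -89/20.   [not invariant]
(C) x/(1 - x)  ->  (1/(1 - x))/(1 - (1/(1 - x))) = -1/x; check: E(5) = -5/4 but E(-1/4) = -1/5.   [not invariant]
(D) 1 - x  ->  1 - (1/(1 - x)) = x/(x - 1); check: E(5) = -4 but E(-1/4) = 5/4.   [not invariant]

Only (A) is unchanged. Indeed f(f(x)) = 1/(1 - 1/(1-x)) = (1-x)/(-x) = (x-1)/x, so E(x) = x + f(x) + f(f(x)) is the sum over the whole 3-cycle; applying f just permutes the three terms cyclically (x -> f(x) -> f(f(x)) -> x), leaving the sum unchanged.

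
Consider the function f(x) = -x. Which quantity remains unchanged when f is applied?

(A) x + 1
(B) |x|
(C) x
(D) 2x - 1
B

For f(x) = -x:
Applying f replaces x by -x. Since |-x| = |x|, the absolute value is unchanged by f, whereas x -> -x, 2x - 1 -> -2x - 1 and x + 1 -> -x + 1 all change.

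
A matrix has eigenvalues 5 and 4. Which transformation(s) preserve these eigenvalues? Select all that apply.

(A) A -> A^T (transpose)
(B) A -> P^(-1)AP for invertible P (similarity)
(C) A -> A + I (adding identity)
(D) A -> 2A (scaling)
A and B

Eigenvalues are preserved by:
1. Similarity transformations: A -> P^(-1)AP (same characteristic polynomial)
2. Transpose: A^T has the same eigenvalues as A

Eigenvalues are NOT preserved by:
- Adding identity: eigenvalues become 5+1, 4+1
- Scaling: eigenvalues become 10, 8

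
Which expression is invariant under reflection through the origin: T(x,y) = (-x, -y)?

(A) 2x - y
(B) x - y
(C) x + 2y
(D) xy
D

The map is reflection through the origin: T(x,y) = (-x, -y).
Substitute the transformed coordinates into each option and compare with the original:
(A) 2x - y  ->  2(-x) - (-y) = -2x + y   [differs from 2x - y: not invariant]
(B) x - y  ->  (-x) - (-y) = -x + y   [differs from x - y: not invariant]
(C) x + 2y  ->  (-x) + 2(-y) = -x - 2y   [differs from x + 2y: not invariant]
(D) xy  ->  (-x)(-y) = xy   [equals xy: invariant]

Only option (D), xy, is unchanged by the transformation.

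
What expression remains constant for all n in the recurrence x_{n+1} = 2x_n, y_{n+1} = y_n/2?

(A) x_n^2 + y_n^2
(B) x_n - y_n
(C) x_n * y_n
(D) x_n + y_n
C

For the recurrence x_{n+1} = 2x_n, y_{n+1} = y_n/2:

x_{n+1} * y_{n+1} = (2x_n) * (y_n/2) = x_n * y_n
The product is conserved.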